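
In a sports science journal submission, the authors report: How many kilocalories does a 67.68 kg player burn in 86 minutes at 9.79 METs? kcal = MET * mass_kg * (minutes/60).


kcal = MET * mass * time_hr
Convert time: 86 min = 1.4333 hr
kcal = 9.79 * 67.68 * 1.4333
kcal = 949.7083 kcal

949.7083 kcal


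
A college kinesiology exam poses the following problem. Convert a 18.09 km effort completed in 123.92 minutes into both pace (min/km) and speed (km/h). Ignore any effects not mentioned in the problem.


Pace = time / distance = 123.92 min / 18.09 km = 6.8502 min/km
Speed = distance / time_in_hours = 18.09 / 2.0653 hr
Speed = 8.7589 km/h

6.8502 min/km, 8.7589 km/h


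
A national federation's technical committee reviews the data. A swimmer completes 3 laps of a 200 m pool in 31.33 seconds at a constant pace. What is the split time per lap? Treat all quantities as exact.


Split time = total_time / n_laps = 31.33 / 3
Split time = 10.4433 s per lap

10.4433 s


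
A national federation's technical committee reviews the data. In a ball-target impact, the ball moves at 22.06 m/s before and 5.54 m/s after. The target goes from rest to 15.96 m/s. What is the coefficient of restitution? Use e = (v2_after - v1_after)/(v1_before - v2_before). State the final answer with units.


e = (v2_after - v1_after) / (v1_before - v2_before)
Numerator = 15.96 - 5.54 = 10.42
Denominator = 22.06 - 0 = 22.06
e = 10.42 / 22.06 = 0.4723

0.4723


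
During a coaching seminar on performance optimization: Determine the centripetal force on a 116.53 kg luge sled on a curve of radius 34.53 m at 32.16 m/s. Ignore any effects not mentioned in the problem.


Fc = m * v^2 / r
v^2 = 32.16^2 = 1034.2656
Fc = 116.53 * 1034.2656 / 34.53
Fc = 120522.9704 / 34.53 = 3490.3843 N

3490.3843 N


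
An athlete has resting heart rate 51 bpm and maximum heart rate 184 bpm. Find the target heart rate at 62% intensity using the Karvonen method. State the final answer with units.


Target = HRrest + pct*(HRmax - HRrest)
Heart rate reserve = HRmax - HRrest = 184 - 51 = 133 bpm
Fraction = 62% = 0.62
Target = 51 + 0.62 * 133
Target = 51 + 82.46 = 133.46 bpm

133.46 bpm


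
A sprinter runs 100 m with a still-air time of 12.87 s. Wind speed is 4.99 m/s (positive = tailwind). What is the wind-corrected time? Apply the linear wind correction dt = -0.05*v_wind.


dt = -0.05 * v_wind = -0.05 * 4.99 = -0.2495 s
t_corrected = t_still + dt = 12.87 + (-0.2495)
t_corrected = 12.6205 s

12.6205 s


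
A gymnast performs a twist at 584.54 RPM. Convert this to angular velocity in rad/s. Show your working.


omega = RPM * 2 * pi / 60
omega = 584.54 * 2 * 3.14159 / 60
omega = 3672.7731 / 60 = 61.2129 rad/s

61.2129 rad/s


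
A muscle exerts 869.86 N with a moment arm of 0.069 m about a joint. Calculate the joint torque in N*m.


tau = F * d
tau = 869.86 * 0.069
tau = 60.0203 N*m

60.0203 N*m


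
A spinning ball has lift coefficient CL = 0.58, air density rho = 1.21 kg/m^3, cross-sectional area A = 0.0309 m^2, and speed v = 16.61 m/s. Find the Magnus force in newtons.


FM = 0.5 * CL * rho * A * v^2
FM = 0.5 * 0.58 * 1.21 * 0.0309 * 16.61^2
v^2 = 275.8921
FM = 0.5 * 0.58 * 1.21 * 0.0309 * 275.8921 = 2.9914 N

2.9914 N


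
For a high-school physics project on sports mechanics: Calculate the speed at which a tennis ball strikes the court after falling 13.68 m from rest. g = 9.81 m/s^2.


v = sqrt(2 * g * h)
v = sqrt(2 * 9.81 * 13.68)
v = sqrt(268.4016) = 16.383 m/s

16.383 m/s


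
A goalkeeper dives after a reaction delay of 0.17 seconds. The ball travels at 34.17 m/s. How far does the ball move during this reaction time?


d = v * t
d = 34.17 * 0.17
d = 5.8089 m

5.8089 m


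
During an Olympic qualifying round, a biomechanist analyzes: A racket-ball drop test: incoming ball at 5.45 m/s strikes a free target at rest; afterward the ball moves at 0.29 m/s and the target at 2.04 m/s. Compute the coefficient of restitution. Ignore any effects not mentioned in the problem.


e = (v2_after - v1_after) / (v1_before - v2_before)
Numerator = 2.04 - 0.29 = 1.75
Denominator = 5.45 - 0 = 5.45
e = 1.75 / 5.45 = 0.3211

0.3211


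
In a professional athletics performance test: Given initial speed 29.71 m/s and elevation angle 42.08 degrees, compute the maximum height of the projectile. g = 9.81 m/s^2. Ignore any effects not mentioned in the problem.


H = (v*sin(theta))^2 / (2*g)
vy = v*sin(theta) = 29.71 * sin(42.08 deg) = 19.9107 m/s
H = vy^2 / (2*g) = 396.4351 / (2*9.81)
H = 396.4351 / 19.62 = 20.2057 m

20.2057 m


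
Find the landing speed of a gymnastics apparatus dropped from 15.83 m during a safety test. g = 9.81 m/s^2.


v = sqrt(2 * g * h)
v = sqrt(2 * 9.81 * 15.83)
v = sqrt(310.5846) = 17.6234 m/s

17.6234 m/s


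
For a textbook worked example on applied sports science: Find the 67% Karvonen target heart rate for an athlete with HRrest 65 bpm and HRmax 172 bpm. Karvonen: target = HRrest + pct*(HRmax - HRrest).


Target = HRrest + pct*(HRmax - HRrest)
Heart rate reserve = HRmax - HRrest = 172 - 65 = 107 bpm
Fraction = 67% = 0.67
Target = 65 + 0.67 * 107
Target = 65 + 71.69 = 136.69 bpm

136.69 bpm


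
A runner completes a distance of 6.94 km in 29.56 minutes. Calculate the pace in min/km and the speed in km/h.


Pace = time / distance = 29.56 min / 6.94 km = 4.2594 min/km
Speed = distance / time_in_hours = 6.94 / 0.4927 hr
Speed = 14.0866 km/h

4.2594 min/km, 14.0866 km/h


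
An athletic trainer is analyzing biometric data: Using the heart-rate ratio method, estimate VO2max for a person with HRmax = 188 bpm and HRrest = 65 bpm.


VO2max = 15.3 * HRmax / HRrest
VO2max = 15.3 * 188 / 65
VO2max = 2876.4 / 65 = 44.2523 mL/kg/min

44.2523 mL/kg/min


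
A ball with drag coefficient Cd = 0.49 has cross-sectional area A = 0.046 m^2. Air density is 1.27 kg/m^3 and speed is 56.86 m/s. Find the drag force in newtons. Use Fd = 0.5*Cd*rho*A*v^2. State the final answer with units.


Fd = 0.5 * Cd * rho * A * v^2
Fd = 0.5 * 0.49 * 1.27 * 0.046 * 56.86^2
v^2 = 3233.0596
Fd = 0.5 * 0.49 * 1.27 * 0.046 * 3233.0596 = 46.2745 N

46.2745 N


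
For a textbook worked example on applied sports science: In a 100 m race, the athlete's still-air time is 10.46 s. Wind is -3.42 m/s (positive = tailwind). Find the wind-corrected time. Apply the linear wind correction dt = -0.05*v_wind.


dt = -0.05 * v_wind = -0.05 * -3.42 = 0.171 s
t_corrected = t_still + dt = 10.46 + (0.171)
t_corrected = 10.631 s

10.631 s


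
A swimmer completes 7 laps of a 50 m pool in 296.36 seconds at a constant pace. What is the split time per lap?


Split time = total_time / n_laps = 296.36 / 7
Split time = 42.3371 s per lap

42.3371 s


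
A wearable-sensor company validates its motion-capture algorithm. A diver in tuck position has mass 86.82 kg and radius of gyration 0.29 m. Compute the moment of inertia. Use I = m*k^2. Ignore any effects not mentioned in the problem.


I = m * k^2
I = 86.82 * 0.29^2
I = 86.82 * 0.0841 = 7.3016 kg*m^2

7.3016 kg*m^2


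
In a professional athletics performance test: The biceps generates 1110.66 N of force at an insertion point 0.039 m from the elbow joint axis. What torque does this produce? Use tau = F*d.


tau = F * d
tau = 1110.66 * 0.039
tau = 43.3157 N*m

43.3157 N*m


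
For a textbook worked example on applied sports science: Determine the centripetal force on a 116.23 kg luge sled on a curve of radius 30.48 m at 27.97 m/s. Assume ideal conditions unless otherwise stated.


Fc = m * v^2 / r
v^2 = 27.97^2 = 782.3209
Fc = 116.23 * 782.3209 / 30.48
Fc = 90929.1582 / 30.48 = 2983.2401 N

2983.2401 N


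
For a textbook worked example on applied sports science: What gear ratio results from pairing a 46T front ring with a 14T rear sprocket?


GR = front_teeth / rear_teeth
GR = 46 / 14
GR = 3.2857

3.2857


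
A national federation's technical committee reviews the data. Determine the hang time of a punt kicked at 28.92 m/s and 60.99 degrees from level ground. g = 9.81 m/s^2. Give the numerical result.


T = 2*v*sin(theta)/g
sin(theta) = sin(60.99 deg) = 0.8745
T = 2*28.92*0.8745 / 9.81
T = 50.5831 / 9.81 = 5.1563 s

5.1563 s


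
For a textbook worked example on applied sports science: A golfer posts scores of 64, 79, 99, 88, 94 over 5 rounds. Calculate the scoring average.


Average = sum / n
Sum = 424
Average = 424 / 5 = 84.8

84.8


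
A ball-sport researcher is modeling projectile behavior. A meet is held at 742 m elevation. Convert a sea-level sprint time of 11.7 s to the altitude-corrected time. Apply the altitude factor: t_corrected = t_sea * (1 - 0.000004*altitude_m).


Correction factor = 1 - 0.000004 * 742 = 0.997032
t_corrected = t_sea * factor = 11.7 * 0.997032
t_corrected = 11.6653 s

11.6653 s


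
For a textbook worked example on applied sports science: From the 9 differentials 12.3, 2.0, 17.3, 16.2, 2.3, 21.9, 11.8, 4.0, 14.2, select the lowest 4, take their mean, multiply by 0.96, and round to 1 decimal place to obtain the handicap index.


All differentials: 12.3, 2.0, 17.3, 16.2, 2.3, 21.9, 11.8, 4.0, 14.2
Sorted: 2.0, 2.3, 4.0, 11.8, 12.3, 14.2, 16.2, 17.3, 21.9
Best 4: 2.0, 2.3, 4.0, 11.8
Average of best = 20.1 / 4 = 5.025
Raw index = 5.025 * 0.96 = 4.824
Handicap index = round(4.824, 1) = 4.8

4.8


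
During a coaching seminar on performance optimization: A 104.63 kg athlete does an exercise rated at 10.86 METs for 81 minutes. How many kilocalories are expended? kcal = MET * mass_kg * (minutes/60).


kcal = MET * mass * time_hr
Convert time: 81 min = 1.35 hr
kcal = 10.86 * 104.63 * 1.35
kcal = 1533.9804 kcal

1533.9804 kcal


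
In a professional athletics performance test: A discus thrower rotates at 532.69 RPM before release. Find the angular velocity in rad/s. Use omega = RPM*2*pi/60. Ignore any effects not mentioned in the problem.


omega = RPM * 2 * pi / 60
omega = 532.69 * 2 * 3.14159 / 60
omega = 3346.99 / 60 = 55.7832 rad/s

55.7832 rad/s


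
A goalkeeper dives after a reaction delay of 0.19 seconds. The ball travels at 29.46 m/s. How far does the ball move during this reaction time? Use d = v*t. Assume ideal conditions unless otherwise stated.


d = v * t
d = 29.46 * 0.19
d = 5.5974 m

5.5974 m


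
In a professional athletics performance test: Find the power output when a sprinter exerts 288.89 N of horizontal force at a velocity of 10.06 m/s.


P = F * v
P = 288.89 * 10.06
P = 2906.2334 W

2906.2334 W


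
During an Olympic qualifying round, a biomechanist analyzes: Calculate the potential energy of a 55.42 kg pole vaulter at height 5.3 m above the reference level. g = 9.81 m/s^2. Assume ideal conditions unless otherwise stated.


PE = m * g * h
PE = 55.42 * 9.81 * 5.3
PE = 543.6702 * 5.3 = 2881.4521 J

2881.4521 J


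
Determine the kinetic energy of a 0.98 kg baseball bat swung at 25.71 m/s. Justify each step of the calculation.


KE = 0.5 * m * v^2
KE = 0.5 * 0.98 * 25.71^2
KE = 0.5 * 0.98 * 661.0041 = 323.892 J

323.892 J


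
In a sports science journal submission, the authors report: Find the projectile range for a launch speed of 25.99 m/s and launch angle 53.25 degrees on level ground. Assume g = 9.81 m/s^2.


R = v^2 * sin(2*theta) / g
Convert angle to radians: theta = 53.25 deg = 0.9294 rad
sin(2*theta) = sin(1.8588) = 0.9588
R = 25.99^2 * 0.9588 / 9.81
R = 675.4801 * 0.9588 / 9.81 = 66.0208 m

66.0208 m


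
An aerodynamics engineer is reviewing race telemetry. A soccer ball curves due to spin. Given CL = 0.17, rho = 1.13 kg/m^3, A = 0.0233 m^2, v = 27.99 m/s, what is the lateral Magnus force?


FM = 0.5 * CL * rho * A * v^2
FM = 0.5 * 0.17 * 1.13 * 0.0233 * 27.99^2
v^2 = 783.4401
FM = 0.5 * 0.17 * 1.13 * 0.0233 * 783.4401 = 1.7533 N

1.7533 N


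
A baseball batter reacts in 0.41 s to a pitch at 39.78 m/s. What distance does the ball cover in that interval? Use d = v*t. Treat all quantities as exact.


d = v * t
d = 39.78 * 0.41
d = 16.3098 m

16.3098 m


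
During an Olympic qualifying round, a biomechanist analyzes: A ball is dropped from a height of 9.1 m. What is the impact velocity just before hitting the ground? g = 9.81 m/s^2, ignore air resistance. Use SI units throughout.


v = sqrt(2 * g * h)
v = sqrt(2 * 9.81 * 9.1)
v = sqrt(178.542) = 13.362 m/s

13.362 m/s


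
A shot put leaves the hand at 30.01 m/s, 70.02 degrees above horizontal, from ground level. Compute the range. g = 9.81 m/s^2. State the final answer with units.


R = v^2 * sin(2*theta) / g
Convert angle to radians: theta = 70.02 deg = 1.2221 rad
sin(2*theta) = sin(2.4442) = 0.6423
R = 30.01^2 * 0.6423 / 9.81
R = 900.6001 * 0.6423 / 9.81 = 58.9615 m

58.9615 m


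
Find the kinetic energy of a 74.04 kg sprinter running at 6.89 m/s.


KE = 0.5 * m * v^2
KE = 0.5 * 74.04 * 6.89^2
KE = 0.5 * 74.04 * 47.4721 = 1757.4171 J

1757.4171 J


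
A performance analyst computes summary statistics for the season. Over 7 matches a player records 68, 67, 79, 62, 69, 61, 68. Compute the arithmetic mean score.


Average = sum / n
Sum = 474
Average = 474 / 7 = 67.7143

67.7143


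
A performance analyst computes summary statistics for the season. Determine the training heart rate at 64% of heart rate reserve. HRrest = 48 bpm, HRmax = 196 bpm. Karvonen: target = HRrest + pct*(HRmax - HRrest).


Target = HRrest + pct*(HRmax - HRrest)
Heart rate reserve = HRmax - HRrest = 196 - 48 = 148 bpm
Fraction = 64% = 0.64
Target = 48 + 0.64 * 148
Target = 48 + 94.72 = 142.72 bpm

142.72 bpm


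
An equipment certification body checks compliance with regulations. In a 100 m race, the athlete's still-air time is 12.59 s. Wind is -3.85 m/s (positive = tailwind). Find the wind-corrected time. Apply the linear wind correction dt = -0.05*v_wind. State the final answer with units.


dt = -0.05 * v_wind = -0.05 * -3.85 = 0.1925 s
t_corrected = t_still + dt = 12.59 + (0.1925)
t_corrected = 12.7825 s

12.7825 s


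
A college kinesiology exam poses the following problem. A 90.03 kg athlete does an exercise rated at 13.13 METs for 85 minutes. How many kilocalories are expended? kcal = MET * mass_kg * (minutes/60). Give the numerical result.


kcal = MET * mass * time_hr
Convert time: 85 min = 1.4167 hr
kcal = 13.13 * 90.03 * 1.4167
kcal = 1674.633 kcal

1674.633 kcal


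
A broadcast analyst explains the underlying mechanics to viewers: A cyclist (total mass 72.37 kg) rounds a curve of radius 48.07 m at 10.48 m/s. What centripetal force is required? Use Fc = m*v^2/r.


Fc = m * v^2 / r
v^2 = 10.48^2 = 109.8304
Fc = 72.37 * 109.8304 / 48.07
Fc = 7948.426 / 48.07 = 165.3511 N

165.3511 N


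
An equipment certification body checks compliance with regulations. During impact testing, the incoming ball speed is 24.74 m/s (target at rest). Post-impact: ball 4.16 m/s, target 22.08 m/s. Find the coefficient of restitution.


e = (v2_after - v1_after) / (v1_before - v2_before)
Numerator = 22.08 - 4.16 = 17.92
Denominator = 24.74 - 0 = 24.74
e = 17.92 / 24.74 = 0.7243

0.7243


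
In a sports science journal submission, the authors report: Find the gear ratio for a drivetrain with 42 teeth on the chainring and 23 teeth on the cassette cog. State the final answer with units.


GR = front_teeth / rear_teeth
GR = 42 / 23
GR = 1.8261

1.8261


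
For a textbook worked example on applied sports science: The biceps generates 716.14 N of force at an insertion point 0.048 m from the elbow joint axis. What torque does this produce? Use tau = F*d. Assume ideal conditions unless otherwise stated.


tau = F * d
tau = 716.14 * 0.048
tau = 34.3747 N*m

34.3747 N*m


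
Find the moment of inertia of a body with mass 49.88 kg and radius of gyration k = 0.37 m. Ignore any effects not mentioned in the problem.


I = m * k^2
I = 49.88 * 0.37^2
I = 49.88 * 0.1369 = 6.8286 kg*m^2

6.8286 kg*m^2


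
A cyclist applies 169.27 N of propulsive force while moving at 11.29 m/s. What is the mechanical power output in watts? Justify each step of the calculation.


P = F * v
P = 169.27 * 11.29
P = 1911.0583 W

1911.0583 W


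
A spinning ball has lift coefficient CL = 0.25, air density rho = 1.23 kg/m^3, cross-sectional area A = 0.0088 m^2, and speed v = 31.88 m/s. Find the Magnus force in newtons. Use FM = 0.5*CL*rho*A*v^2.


FM = 0.5 * CL * rho * A * v^2
FM = 0.5 * 0.25 * 1.23 * 0.0088 * 31.88^2
v^2 = 1016.3344
FM = 0.5 * 0.25 * 1.23 * 0.0088 * 1016.3344 = 1.3751 N

1.3751 N


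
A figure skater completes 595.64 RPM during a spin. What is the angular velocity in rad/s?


omega = RPM * 2 * pi / 60
omega = 595.64 * 2 * 3.14159 / 60
omega = 3742.5165 / 60 = 62.3753 rad/s

62.3753 rad/s


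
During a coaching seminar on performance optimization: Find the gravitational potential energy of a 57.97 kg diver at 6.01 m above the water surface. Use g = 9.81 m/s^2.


PE = m * g * h
PE = 57.97 * 9.81 * 6.01
PE = 568.6857 * 6.01 = 3417.8011 J

3417.8011 J


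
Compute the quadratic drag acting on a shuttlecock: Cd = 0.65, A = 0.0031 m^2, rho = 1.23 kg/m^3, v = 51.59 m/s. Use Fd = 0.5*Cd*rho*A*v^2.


Fd = 0.5 * Cd * rho * A * v^2
Fd = 0.5 * 0.65 * 1.23 * 0.0031 * 51.59^2
v^2 = 2661.5281
Fd = 0.5 * 0.65 * 1.23 * 0.0031 * 2661.5281 = 3.2982 N

3.2982 N


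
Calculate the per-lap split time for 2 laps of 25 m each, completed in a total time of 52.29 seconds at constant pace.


Split time = total_time / n_laps = 52.29 / 2
Split time = 26.145 s per lap

26.145 s


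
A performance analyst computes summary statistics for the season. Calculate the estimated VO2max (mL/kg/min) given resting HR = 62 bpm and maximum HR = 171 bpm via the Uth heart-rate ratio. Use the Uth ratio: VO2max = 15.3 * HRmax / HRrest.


VO2max = 15.3 * HRmax / HRrest
VO2max = 15.3 * 171 / 62
VO2max = 2616.3 / 62 = 42.1984 mL/kg/min

42.1984 mL/kg/min


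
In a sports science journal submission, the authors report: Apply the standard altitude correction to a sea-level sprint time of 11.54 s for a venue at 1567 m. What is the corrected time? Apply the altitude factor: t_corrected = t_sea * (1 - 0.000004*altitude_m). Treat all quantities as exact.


Correction factor = 1 - 0.000004 * 1567 = 0.993732
t_corrected = t_sea * factor = 11.54 * 0.993732
t_corrected = 11.4677 s

11.4677 s


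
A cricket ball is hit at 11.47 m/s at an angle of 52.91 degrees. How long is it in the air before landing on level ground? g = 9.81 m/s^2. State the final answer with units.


T = 2*v*sin(theta)/g
sin(theta) = sin(52.91 deg) = 0.7977
T = 2*11.47*0.7977 / 9.81
T = 18.299 / 9.81 = 1.8653 s

1.8653 s


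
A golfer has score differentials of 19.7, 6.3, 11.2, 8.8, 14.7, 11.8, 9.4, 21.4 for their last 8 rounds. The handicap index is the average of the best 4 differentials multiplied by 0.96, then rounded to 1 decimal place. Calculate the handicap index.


All differentials: 19.7, 6.3, 11.2, 8.8, 14.7, 11.8, 9.4, 21.4
Sorted: 6.3, 8.8, 9.4, 11.2, 11.8, 14.7, 19.7, 21.4
Best 4: 6.3, 8.8, 9.4, 11.2
Average of best = 35.7 / 4 = 8.925
Raw index = 8.925 * 0.96 = 8.568
Handicap index = round(8.568, 1) = 8.6

8.6


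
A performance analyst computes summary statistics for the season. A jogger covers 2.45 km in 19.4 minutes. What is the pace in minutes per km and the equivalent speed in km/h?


Pace = time / distance = 19.4 min / 2.45 km = 7.9184 min/km
Speed = distance / time_in_hours = 2.45 / 0.3233 hr
Speed = 7.5773 km/h

7.9184 min/km, 7.5773 km/h


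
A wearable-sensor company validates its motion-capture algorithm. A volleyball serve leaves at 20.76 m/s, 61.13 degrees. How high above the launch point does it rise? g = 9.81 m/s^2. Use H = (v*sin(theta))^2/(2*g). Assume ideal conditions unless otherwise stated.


H = (v*sin(theta))^2 / (2*g)
vy = v*sin(theta) = 20.76 * sin(61.13 deg) = 18.1799 m/s
H = vy^2 / (2*g) = 330.5086 / (2*9.81)
H = 330.5086 / 19.62 = 16.8455 m

16.8455 m


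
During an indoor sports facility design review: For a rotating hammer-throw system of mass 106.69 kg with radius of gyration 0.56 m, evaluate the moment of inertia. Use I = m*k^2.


I = m * k^2
I = 106.69 * 0.56^2
I = 106.69 * 0.3136 = 33.458 kg*m^2

33.458 kg*m^2


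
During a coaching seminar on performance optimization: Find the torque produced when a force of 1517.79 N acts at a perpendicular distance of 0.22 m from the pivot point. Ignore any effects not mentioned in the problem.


tau = F * d
tau = 1517.79 * 0.22
tau = 333.9138 N*m

333.9138 N*m


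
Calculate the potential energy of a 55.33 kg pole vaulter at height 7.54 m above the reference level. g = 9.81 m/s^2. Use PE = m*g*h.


PE = m * g * h
PE = 55.33 * 9.81 * 7.54
PE = 542.7873 * 7.54 = 4092.6162 J

4092.6162 J


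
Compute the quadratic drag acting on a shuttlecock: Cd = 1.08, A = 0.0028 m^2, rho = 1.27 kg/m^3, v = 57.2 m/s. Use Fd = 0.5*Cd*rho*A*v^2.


Fd = 0.5 * Cd * rho * A * v^2
Fd = 0.5 * 1.08 * 1.27 * 0.0028 * 57.2^2
v^2 = 3271.84
Fd = 0.5 * 1.08 * 1.27 * 0.0028 * 3271.84 = 6.2827 N

6.2827 N


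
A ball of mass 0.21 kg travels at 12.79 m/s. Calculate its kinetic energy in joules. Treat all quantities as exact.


KE = 0.5 * m * v^2
KE = 0.5 * 0.21 * 12.79^2
KE = 0.5 * 0.21 * 163.5841 = 17.1763 J

17.1763 J


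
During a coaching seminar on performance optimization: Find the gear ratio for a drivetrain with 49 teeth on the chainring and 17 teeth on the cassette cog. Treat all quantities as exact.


GR = front_teeth / rear_teeth
GR = 49 / 17
GR = 2.8824

2.8824


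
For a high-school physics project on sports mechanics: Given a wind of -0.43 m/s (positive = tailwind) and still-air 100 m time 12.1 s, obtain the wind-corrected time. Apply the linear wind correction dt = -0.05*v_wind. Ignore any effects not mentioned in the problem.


dt = -0.05 * v_wind = -0.05 * -0.43 = 0.0215 s
t_corrected = t_still + dt = 12.1 + (0.0215)
t_corrected = 12.1215 s

12.1215 s


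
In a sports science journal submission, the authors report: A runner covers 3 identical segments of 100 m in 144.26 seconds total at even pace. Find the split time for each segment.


Split time = total_time / n_laps = 144.26 / 3
Split time = 48.0867 s per lap

48.0867 s


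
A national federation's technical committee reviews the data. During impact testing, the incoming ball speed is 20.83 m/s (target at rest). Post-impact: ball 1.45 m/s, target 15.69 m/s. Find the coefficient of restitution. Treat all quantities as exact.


e = (v2_after - v1_after) / (v1_before - v2_before)
Numerator = 15.69 - 1.45 = 14.24
Denominator = 20.83 - 0 = 20.83
e = 14.24 / 20.83 = 0.6836

0.6836


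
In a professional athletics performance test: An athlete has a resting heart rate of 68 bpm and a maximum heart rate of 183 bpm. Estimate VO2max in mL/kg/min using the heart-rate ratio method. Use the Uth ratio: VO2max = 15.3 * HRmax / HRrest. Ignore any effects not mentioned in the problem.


VO2max = 15.3 * HRmax / HRrest
VO2max = 15.3 * 183 / 68
VO2max = 2799.9 / 68 = 41.175 mL/kg/min

41.175 mL/kg/min


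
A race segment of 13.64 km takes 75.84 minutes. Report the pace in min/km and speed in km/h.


Pace = time / distance = 75.84 min / 13.64 km = 5.5601 min/km
Speed = distance / time_in_hours = 13.64 / 1.264 hr
Speed = 10.7911 km/h

5.5601 min/km, 10.7911 km/h


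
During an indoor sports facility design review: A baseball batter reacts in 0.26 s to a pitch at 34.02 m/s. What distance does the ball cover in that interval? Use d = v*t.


d = v * t
d = 34.02 * 0.26
d = 8.8452 m

8.8452 m


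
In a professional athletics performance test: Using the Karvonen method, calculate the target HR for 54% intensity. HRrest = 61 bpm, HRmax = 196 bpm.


Target = HRrest + pct*(HRmax - HRrest)
Heart rate reserve = HRmax - HRrest = 196 - 61 = 135 bpm
Fraction = 54% = 0.54
Target = 61 + 0.54 * 135
Target = 61 + 72.9 = 133.9 bpm

133.9 bpm


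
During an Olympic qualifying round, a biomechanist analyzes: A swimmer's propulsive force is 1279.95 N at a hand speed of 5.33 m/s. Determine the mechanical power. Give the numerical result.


P = F * v
P = 1279.95 * 5.33
P = 6822.1335 W

6822.1335 W


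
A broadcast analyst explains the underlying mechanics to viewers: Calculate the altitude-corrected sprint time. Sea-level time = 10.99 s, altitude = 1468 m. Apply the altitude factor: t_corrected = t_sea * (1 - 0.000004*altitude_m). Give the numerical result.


Correction factor = 1 - 0.000004 * 1468 = 0.994128
t_corrected = t_sea * factor = 10.99 * 0.994128
t_corrected = 10.9255 s

10.9255 s


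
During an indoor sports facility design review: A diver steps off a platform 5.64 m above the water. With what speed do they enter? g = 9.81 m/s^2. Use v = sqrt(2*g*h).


v = sqrt(2 * g * h)
v = sqrt(2 * 9.81 * 5.64)
v = sqrt(110.6568) = 10.5194 m/s

10.5194 m/s


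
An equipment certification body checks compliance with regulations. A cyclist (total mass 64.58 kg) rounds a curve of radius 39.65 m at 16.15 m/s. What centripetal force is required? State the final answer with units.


Fc = m * v^2 / r
v^2 = 16.15^2 = 260.8225
Fc = 64.58 * 260.8225 / 39.65
Fc = 16843.917 / 39.65 = 424.8151 N

424.8151 N


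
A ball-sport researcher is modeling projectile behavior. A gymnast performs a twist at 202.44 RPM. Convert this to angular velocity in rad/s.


omega = RPM * 2 * pi / 60
omega = 202.44 * 2 * 3.14159 / 60
omega = 1271.968 / 60 = 21.1995 rad/s

21.1995 rad/s


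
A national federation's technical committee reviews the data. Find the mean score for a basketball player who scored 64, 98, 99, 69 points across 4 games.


Average = sum / n
Sum = 330
Average = 330 / 4 = 82.5

82.5


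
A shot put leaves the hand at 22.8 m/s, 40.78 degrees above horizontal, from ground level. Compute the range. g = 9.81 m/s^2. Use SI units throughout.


R = v^2 * sin(2*theta) / g
Convert angle to radians: theta = 40.78 deg = 0.7117 rad
sin(2*theta) = sin(1.4235) = 0.9892
R = 22.8^2 * 0.9892 / 9.81
R = 519.84 * 0.9892 / 9.81 = 52.4169 m

52.4169 m


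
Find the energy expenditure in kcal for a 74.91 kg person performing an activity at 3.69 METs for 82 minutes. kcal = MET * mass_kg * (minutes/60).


kcal = MET * mass * time_hr
Convert time: 82 min = 1.3667 hr
kcal = 3.69 * 74.91 * 1.3667
kcal = 377.7711 kcal

377.7711 kcal


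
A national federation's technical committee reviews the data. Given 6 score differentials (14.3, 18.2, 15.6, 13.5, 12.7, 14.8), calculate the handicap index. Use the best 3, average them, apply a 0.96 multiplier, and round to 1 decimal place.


All differentials: 14.3, 18.2, 15.6, 13.5, 12.7, 14.8
Sorted: 12.7, 13.5, 14.3, 14.8, 15.6, 18.2
Best 3: 12.7, 13.5, 14.3
Average of best = 40.5 / 3 = 13.5
Raw index = 13.5 * 0.96 = 12.96
Handicap index = round(12.96, 1) = 13.0

13.0


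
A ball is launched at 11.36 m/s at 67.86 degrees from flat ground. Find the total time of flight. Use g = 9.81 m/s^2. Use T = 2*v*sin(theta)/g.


T = 2*v*sin(theta)/g
sin(theta) = sin(67.86 deg) = 0.9263
T = 2*11.36*0.9263 / 9.81
T = 21.0448 / 9.81 = 2.1452 s

2.1452 s


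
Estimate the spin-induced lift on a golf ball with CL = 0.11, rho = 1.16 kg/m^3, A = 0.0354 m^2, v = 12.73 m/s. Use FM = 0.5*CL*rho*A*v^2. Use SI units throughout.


FM = 0.5 * CL * rho * A * v^2
FM = 0.5 * 0.11 * 1.16 * 0.0354 * 12.73^2
v^2 = 162.0529
FM = 0.5 * 0.11 * 1.16 * 0.0354 * 162.0529 = 0.366 N

0.366 N


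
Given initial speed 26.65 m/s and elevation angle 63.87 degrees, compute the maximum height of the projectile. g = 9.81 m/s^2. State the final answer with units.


H = (v*sin(theta))^2 / (2*g)
vy = v*sin(theta) = 26.65 * sin(63.87 deg) = 23.9263 m/s
H = vy^2 / (2*g) = 572.4675 / (2*9.81)
H = 572.4675 / 19.62 = 29.1778 m

29.1778 m


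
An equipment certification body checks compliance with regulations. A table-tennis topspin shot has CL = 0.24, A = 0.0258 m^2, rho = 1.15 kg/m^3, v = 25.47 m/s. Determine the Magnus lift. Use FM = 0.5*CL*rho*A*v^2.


FM = 0.5 * CL * rho * A * v^2
FM = 0.5 * 0.24 * 1.15 * 0.0258 * 25.47^2
v^2 = 648.7209
FM = 0.5 * 0.24 * 1.15 * 0.0258 * 648.7209 = 2.3097 N

2.3097 N


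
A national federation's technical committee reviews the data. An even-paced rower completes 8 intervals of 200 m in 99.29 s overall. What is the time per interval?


Split time = total_time / n_laps = 99.29 / 8
Split time = 12.4113 s per lap

12.4113 s


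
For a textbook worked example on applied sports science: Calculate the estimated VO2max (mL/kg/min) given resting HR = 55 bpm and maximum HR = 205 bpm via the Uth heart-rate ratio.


VO2max = 15.3 * HRmax / HRrest
VO2max = 15.3 * 205 / 55
VO2max = 3136.5 / 55 = 57.0273 mL/kg/min

57.0273 mL/kg/min


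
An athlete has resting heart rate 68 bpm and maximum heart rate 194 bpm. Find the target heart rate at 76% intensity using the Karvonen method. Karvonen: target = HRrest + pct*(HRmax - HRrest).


Target = HRrest + pct*(HRmax - HRrest)
Heart rate reserve = HRmax - HRrest = 194 - 68 = 126 bpm
Fraction = 76% = 0.76
Target = 68 + 0.76 * 126
Target = 68 + 95.76 = 163.76 bpm

163.76 bpm


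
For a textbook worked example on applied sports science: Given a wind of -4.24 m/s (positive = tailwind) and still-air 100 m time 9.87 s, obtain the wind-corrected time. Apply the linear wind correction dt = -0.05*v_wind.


dt = -0.05 * v_wind = -0.05 * -4.24 = 0.212 s
t_corrected = t_still + dt = 9.87 + (0.212)
t_corrected = 10.082 s

10.082 s


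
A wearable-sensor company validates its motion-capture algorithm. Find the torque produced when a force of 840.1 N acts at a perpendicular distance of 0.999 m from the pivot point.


tau = F * d
tau = 840.1 * 0.999
tau = 839.2599 N*m

839.2599 N*m


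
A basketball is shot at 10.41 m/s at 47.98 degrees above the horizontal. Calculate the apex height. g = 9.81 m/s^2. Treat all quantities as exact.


H = (v*sin(theta))^2 / (2*g)
vy = v*sin(theta) = 10.41 * sin(47.98 deg) = 7.7337 m/s
H = vy^2 / (2*g) = 59.8102 / (2*9.81)
H = 59.8102 / 19.62 = 3.0484 m

3.0484 m


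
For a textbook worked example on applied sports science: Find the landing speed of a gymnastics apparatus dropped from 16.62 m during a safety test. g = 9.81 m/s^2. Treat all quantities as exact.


v = sqrt(2 * g * h)
v = sqrt(2 * 9.81 * 16.62)
v = sqrt(326.0844) = 18.0578 m/s

18.0578 m/s


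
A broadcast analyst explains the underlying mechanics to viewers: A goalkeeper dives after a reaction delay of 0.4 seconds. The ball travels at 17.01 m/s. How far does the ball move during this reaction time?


d = v * t
d = 17.01 * 0.4
d = 6.804 m

6.804 m


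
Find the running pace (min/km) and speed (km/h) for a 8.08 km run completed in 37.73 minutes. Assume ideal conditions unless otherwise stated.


Pace = time / distance = 37.73 min / 8.08 km = 4.6696 min/km
Speed = distance / time_in_hours = 8.08 / 0.6288 hr
Speed = 12.8492 km/h

4.6696 min/km, 12.8492 km/h


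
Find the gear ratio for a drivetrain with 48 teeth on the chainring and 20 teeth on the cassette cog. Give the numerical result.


GR = front_teeth / rear_teeth
GR = 48 / 20
GR = 2.4

2.4


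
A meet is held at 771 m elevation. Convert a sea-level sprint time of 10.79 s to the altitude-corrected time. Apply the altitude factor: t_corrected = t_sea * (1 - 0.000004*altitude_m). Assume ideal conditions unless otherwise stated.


Correction factor = 1 - 0.000004 * 771 = 0.996916
t_corrected = t_sea * factor = 10.79 * 0.996916
t_corrected = 10.7567 s

10.7567 s


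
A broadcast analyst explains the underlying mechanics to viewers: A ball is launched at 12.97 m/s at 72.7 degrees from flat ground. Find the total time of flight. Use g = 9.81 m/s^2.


T = 2*v*sin(theta)/g
sin(theta) = sin(72.7 deg) = 0.9548
T = 2*12.97*0.9548 / 9.81
T = 24.7665 / 9.81 = 2.5246 s

2.5246 s


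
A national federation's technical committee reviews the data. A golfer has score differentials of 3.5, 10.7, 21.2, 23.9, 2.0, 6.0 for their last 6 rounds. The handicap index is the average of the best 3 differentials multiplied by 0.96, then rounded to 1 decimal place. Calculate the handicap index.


All differentials: 3.5, 10.7, 21.2, 23.9, 2.0, 6.0
Sorted: 2.0, 3.5, 6.0, 10.7, 21.2, 23.9
Best 3: 2.0, 3.5, 6.0
Average of best = 11.5 / 3 = 3.8333
Raw index = 3.8333 * 0.96 = 3.68
Handicap index = round(3.68, 1) = 3.7

3.7


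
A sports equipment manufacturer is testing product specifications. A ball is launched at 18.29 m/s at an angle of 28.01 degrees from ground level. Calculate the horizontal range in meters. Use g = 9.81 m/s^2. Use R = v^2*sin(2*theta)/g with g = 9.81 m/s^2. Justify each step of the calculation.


R = v^2 * sin(2*theta) / g
Convert angle to radians: theta = 28.01 deg = 0.4889 rad
sin(2*theta) = sin(0.9777) = 0.8292
R = 18.29^2 * 0.8292 / 9.81
R = 334.5241 * 0.8292 / 9.81 = 28.2771 m

28.2771 m


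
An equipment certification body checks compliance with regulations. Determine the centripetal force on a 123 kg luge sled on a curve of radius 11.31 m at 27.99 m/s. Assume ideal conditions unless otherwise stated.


Fc = m * v^2 / r
v^2 = 27.99^2 = 783.4401
Fc = 123 * 783.4401 / 11.31
Fc = 96363.1323 / 11.31 = 8520.1708 N

8520.1708 N


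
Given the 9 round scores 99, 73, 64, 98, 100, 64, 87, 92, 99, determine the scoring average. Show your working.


Average = sum / n
Sum = 776
Average = 776 / 9 = 86.2222

86.2222


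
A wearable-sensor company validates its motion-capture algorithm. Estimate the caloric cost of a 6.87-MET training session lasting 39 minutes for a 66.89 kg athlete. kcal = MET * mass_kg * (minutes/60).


kcal = MET * mass * time_hr
Convert time: 39 min = 0.65 hr
kcal = 6.87 * 66.89 * 0.65
kcal = 298.6973 kcal

298.6973 kcal


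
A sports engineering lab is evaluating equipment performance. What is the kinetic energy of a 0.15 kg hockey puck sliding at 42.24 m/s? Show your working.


KE = 0.5 * m * v^2
KE = 0.5 * 0.15 * 42.24^2
KE = 0.5 * 0.15 * 1784.2176 = 133.8163 J

133.8163 J


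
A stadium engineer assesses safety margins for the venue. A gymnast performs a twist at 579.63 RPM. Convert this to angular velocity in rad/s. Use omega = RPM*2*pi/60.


omega = RPM * 2 * pi / 60
omega = 579.63 * 2 * 3.14159 / 60
omega = 3641.9227 / 60 = 60.6987 rad/s

60.6987 rad/s


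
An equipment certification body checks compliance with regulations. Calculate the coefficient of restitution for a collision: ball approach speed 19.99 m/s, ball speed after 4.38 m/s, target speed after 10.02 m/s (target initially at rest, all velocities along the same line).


e = (v2_after - v1_after) / (v1_before - v2_before)
Numerator = 10.02 - 4.38 = 5.64
Denominator = 19.99 - 0 = 19.99
e = 5.64 / 19.99 = 0.2821

0.2821


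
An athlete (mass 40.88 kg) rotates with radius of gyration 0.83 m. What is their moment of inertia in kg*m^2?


I = m * k^2
I = 40.88 * 0.83^2
I = 40.88 * 0.6889 = 28.1622 kg*m^2

28.1622 kg*m^2


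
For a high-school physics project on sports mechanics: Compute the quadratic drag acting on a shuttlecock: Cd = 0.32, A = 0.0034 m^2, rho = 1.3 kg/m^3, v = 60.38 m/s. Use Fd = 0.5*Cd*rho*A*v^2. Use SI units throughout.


Fd = 0.5 * Cd * rho * A * v^2
Fd = 0.5 * 0.32 * 1.3 * 0.0034 * 60.38^2
v^2 = 3645.7444
Fd = 0.5 * 0.32 * 1.3 * 0.0034 * 3645.7444 = 2.5783 N

2.5783 N


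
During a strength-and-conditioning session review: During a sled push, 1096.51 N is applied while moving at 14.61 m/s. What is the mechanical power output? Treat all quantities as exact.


P = F * v
P = 1096.51 * 14.61
P = 16020.0111 W

16020.0111 W


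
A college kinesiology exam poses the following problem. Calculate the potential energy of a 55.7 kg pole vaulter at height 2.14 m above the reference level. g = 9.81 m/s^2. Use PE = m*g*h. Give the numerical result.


PE = m * g * h
PE = 55.7 * 9.81 * 2.14
PE = 546.417 * 2.14 = 1169.3324 J

1169.3324 J


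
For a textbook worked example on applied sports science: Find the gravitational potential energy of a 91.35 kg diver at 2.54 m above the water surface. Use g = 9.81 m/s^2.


PE = m * g * h
PE = 91.35 * 9.81 * 2.54
PE = 896.1435 * 2.54 = 2276.2045 J

2276.2045 J


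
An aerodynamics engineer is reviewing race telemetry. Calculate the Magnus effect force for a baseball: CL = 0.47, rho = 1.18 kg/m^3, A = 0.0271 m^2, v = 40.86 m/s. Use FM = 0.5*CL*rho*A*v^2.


FM = 0.5 * CL * rho * A * v^2
FM = 0.5 * 0.47 * 1.18 * 0.0271 * 40.86^2
v^2 = 1669.5396
FM = 0.5 * 0.47 * 1.18 * 0.0271 * 1669.5396 = 12.5463 N

12.5463 N


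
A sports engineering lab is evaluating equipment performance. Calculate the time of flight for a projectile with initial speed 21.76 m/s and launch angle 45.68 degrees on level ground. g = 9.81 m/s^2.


T = 2*v*sin(theta)/g
sin(theta) = sin(45.68 deg) = 0.7154
T = 2*21.76*0.7154 / 9.81
T = 31.1363 / 9.81 = 3.1739 s

3.1739 s


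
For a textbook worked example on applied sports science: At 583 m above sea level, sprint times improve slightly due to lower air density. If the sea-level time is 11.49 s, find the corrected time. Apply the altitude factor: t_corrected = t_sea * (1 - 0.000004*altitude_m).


Correction factor = 1 - 0.000004 * 583 = 0.997668
t_corrected = t_sea * factor = 11.49 * 0.997668
t_corrected = 11.4632 s

11.4632 s


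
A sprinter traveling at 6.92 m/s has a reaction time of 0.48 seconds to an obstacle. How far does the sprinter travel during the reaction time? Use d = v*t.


d = v * t
d = 6.92 * 0.48
d = 3.3216 m

3.3216 m


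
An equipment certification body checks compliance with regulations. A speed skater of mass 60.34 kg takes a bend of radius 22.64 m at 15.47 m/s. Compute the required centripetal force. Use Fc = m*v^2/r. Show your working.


Fc = m * v^2 / r
v^2 = 15.47^2 = 239.3209
Fc = 60.34 * 239.3209 / 22.64
Fc = 14440.6231 / 22.64 = 637.8367 N

637.8367 N


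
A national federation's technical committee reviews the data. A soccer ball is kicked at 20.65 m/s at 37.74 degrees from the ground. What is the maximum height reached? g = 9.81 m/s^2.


H = (v*sin(theta))^2 / (2*g)
vy = v*sin(theta) = 20.65 * sin(37.74 deg) = 12.6394 m/s
H = vy^2 / (2*g) = 159.7554 / (2*9.81)
H = 159.7554 / 19.62 = 8.1425 m

8.1425 m


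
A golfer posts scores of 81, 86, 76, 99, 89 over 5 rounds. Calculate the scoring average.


Average = sum / n
Sum = 431
Average = 431 / 5 = 86.2

86.2


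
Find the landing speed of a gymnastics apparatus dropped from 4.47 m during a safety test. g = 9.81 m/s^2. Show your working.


v = sqrt(2 * g * h)
v = sqrt(2 * 9.81 * 4.47)
v = sqrt(87.7014) = 9.3649 m/s

9.3649 m/s


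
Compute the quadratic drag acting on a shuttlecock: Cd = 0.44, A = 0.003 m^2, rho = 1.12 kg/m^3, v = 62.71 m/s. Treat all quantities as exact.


Fd = 0.5 * Cd * rho * A * v^2
Fd = 0.5 * 0.44 * 1.12 * 0.003 * 62.71^2
v^2 = 3932.5441
Fd = 0.5 * 0.44 * 1.12 * 0.003 * 3932.5441 = 2.9069 N

2.9069 N


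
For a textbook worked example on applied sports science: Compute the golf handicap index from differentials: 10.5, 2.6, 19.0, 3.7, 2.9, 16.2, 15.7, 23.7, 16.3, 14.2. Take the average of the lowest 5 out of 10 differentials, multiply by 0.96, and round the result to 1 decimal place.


All differentials: 10.5, 2.6, 19.0, 3.7, 2.9, 16.2, 15.7, 23.7, 16.3, 14.2
Sorted: 2.6, 2.9, 3.7, 10.5, 14.2, 15.7, 16.2, 16.3, 19.0, 23.7
Best 5: 2.6, 2.9, 3.7, 10.5, 14.2
Average of best = 33.9 / 5 = 6.78
Raw index = 6.78 * 0.96 = 6.5088
Handicap index = round(6.5088, 1) = 6.5

6.5


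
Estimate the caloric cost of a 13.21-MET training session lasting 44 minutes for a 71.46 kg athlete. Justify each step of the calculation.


kcal = MET * mass * time_hr
Convert time: 44 min = 0.7333 hr
kcal = 13.21 * 71.46 * 0.7333
kcal = 692.2568 kcal

692.2568 kcal


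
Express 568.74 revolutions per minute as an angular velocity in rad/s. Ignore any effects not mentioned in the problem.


omega = RPM * 2 * pi / 60
omega = 568.74 * 2 * 3.14159 / 60
omega = 3573.4988 / 60 = 59.5583 rad/s

59.5583 rad/s
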